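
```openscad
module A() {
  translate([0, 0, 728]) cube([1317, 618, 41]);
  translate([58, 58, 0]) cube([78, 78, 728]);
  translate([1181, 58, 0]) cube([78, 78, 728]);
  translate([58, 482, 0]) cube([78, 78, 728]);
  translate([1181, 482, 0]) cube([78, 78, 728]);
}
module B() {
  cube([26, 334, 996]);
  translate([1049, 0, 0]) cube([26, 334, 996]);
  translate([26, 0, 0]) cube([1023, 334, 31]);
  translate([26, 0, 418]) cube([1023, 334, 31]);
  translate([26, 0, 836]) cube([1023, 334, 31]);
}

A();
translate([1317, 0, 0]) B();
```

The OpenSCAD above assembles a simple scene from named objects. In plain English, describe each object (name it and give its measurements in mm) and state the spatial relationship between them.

A is a table with a 1317×618 mm rectangular top, 41 mm thick, top surface at z = 769 mm, supported by four 78×78 mm square legs, each inset 58 mm from the nearest pair of top edges, running from the floor.

B is a bookshelf 1075 mm wide overall, 334 mm deep and 996 mm tall. The two sides are 26 mm thick vertical panels. 3 horizontal shelves of 31 mm thickness span between the inner faces of the sides; the lowest shelf sits on the floor and shelves are stacked with a clear vertical gap of 387 mm between each pair.

The bookshelf is against the table's +x side, with their −y faces flush.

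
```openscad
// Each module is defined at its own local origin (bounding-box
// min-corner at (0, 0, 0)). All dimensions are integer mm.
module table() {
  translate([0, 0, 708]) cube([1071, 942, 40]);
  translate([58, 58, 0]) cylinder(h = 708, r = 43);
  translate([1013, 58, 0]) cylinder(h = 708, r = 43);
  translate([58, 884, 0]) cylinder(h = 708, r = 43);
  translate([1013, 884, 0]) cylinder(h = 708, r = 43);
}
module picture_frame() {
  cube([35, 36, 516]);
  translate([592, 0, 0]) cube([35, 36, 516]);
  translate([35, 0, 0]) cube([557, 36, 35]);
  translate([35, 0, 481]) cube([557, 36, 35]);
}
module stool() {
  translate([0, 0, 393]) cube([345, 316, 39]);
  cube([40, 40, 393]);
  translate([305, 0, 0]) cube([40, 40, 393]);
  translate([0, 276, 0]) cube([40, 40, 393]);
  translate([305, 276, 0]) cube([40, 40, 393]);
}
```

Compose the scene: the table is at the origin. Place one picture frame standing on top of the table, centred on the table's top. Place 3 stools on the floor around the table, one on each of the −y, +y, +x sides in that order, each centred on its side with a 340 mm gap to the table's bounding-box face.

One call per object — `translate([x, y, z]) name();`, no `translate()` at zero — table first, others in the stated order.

table();
translate([222, 453, 748]) picture_frame();
translate([363, -656, 0]) stool();
translate([363, 1282, 0]) stool();
translate([1411, 313, 0]) stool();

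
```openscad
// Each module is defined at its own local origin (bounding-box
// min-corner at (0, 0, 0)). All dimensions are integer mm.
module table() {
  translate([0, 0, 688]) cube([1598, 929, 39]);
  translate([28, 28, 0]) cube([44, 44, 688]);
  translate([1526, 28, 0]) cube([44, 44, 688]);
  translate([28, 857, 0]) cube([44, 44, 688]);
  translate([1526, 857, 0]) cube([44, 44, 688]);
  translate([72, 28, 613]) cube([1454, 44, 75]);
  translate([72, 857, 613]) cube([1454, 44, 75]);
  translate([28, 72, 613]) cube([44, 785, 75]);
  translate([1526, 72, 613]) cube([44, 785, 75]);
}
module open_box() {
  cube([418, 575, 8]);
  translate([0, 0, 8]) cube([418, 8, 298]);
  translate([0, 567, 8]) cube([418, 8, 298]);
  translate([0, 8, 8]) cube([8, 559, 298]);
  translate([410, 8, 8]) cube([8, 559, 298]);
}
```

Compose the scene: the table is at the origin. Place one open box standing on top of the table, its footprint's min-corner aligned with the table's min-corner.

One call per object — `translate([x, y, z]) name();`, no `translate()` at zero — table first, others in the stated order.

table();
translate([0, 0, 727]) open_box();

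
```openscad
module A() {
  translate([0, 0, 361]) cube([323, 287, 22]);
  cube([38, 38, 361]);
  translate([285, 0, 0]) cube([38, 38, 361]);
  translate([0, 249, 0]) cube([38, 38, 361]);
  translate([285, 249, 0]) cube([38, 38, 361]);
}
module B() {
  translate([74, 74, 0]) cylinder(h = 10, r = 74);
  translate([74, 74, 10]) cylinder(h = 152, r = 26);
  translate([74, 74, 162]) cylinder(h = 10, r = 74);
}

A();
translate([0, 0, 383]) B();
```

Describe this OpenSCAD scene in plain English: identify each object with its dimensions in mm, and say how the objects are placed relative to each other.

A is a four-legged stool. The seat is a 323×287×22 mm slab whose top surface is at z = 383 mm; four square legs, each 38×38 mm in cross-section, run from the floor (z = 0) to the underside of the seat, each flush with a corner of the seat.

B is a spool: two coaxial disc flanges of radius 74 mm and thickness 10 mm, joined by a core cylinder of radius 26 mm and height 152 mm. The lower flange rests on z = 0 and the three cylinders share a vertical axis.

The spool is on top of the stool.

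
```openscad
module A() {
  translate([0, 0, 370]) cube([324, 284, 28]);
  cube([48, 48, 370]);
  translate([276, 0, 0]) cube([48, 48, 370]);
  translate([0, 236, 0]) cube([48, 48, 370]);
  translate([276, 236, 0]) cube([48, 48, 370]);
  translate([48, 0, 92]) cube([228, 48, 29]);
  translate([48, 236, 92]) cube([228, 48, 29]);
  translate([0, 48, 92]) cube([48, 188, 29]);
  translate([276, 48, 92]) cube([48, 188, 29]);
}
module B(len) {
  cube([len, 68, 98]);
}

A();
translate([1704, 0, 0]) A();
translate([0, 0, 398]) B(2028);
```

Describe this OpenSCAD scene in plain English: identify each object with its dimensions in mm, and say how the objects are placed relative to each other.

A is a four-legged stool. The seat is 324×284 mm, 28 mm thick, top at z = 398 mm. It stands on four square legs, each 48×48 mm in cross-section, from z = 0 to the seat underside, each flush with a corner of the seat. Four stretchers, 48 mm wide and 29 mm tall, connect adjacent legs with their undersides at z = 92 mm, each running between the inner faces of the legs it joins and aligned with the legs' outer faces on the other axis.

B is a rectangular beam 2028 mm long (x), 68 mm deep (y), 98 mm thick (z).

The beam spans the tops of two stools placed 1380 mm apart, resting at z = 398 mm.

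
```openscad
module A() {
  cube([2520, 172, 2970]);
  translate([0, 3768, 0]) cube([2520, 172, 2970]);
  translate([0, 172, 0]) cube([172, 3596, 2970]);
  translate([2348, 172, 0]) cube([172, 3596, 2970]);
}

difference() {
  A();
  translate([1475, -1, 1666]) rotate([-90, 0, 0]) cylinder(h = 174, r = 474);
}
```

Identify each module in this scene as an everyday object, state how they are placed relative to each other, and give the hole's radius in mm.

A is a house frame. The house frame has a circular hole through its front wall. The hole's radius is 474 mm.

The subtracted cylinder has r = 474 mm.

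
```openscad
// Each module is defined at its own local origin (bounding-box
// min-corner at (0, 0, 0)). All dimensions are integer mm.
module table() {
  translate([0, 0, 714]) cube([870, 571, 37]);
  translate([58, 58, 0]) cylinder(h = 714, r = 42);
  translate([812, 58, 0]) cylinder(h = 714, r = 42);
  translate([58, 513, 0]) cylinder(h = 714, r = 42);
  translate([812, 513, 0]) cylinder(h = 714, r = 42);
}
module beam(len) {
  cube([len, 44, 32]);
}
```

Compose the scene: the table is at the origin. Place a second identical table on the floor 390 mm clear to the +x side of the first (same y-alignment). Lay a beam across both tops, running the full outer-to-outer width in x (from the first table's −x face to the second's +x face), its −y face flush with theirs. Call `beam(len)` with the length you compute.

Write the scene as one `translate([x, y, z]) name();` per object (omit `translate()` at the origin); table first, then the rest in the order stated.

table();
translate([1260, 0, 0]) table();
translate([0, 0, 751]) beam(2130);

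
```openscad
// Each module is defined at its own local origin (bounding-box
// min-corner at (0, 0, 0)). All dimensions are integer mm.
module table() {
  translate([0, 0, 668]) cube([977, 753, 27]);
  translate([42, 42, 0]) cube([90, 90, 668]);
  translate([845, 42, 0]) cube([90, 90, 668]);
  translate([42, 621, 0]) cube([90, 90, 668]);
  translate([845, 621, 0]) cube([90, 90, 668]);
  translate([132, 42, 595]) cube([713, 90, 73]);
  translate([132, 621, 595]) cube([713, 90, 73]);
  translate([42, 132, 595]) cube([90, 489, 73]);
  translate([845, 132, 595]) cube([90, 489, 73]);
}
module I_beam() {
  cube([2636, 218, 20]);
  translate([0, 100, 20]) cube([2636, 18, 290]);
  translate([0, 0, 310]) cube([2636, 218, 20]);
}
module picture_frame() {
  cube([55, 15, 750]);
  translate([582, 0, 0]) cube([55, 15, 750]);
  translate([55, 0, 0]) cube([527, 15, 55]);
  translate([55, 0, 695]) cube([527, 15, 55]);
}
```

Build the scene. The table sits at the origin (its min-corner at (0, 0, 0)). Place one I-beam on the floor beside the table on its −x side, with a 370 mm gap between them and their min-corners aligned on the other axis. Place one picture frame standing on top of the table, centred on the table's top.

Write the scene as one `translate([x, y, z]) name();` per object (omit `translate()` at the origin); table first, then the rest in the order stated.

table();
translate([-3006, 0, 0]) I_beam();
translate([170, 369, 695]) picture_frame();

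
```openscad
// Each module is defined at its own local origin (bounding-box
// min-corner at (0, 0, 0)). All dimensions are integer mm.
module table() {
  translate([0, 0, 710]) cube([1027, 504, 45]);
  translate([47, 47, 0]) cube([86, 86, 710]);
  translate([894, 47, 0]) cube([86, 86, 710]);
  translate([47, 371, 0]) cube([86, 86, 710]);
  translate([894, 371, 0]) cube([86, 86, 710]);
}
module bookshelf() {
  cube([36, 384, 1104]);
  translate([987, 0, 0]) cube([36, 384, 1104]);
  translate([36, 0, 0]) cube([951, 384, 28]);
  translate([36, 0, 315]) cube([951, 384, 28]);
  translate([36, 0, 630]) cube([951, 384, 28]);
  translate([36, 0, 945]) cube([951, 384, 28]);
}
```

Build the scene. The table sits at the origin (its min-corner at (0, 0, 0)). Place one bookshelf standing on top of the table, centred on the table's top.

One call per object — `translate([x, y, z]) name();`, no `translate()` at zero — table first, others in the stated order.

table();
translate([2, 60, 755]) bookshelf();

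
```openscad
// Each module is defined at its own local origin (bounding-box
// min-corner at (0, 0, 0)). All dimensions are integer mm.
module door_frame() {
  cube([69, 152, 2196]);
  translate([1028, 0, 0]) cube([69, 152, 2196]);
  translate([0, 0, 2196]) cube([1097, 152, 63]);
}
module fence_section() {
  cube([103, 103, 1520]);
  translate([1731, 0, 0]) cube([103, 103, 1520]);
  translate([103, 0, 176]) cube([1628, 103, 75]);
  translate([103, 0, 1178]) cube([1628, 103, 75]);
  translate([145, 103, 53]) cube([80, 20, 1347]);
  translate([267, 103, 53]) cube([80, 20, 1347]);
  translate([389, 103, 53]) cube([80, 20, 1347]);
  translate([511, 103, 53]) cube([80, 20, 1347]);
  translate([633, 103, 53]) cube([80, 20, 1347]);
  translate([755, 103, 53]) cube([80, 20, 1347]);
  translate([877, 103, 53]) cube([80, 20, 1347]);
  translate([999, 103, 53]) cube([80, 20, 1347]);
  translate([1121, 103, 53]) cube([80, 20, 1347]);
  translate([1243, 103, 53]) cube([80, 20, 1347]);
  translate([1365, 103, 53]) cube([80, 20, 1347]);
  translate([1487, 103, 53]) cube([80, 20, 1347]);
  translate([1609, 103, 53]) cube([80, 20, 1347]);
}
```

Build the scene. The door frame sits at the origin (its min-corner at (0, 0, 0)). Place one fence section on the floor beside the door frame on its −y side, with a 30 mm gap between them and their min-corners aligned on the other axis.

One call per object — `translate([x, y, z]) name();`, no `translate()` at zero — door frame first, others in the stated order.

door_frame();
translate([0, -153, 0]) fence_section();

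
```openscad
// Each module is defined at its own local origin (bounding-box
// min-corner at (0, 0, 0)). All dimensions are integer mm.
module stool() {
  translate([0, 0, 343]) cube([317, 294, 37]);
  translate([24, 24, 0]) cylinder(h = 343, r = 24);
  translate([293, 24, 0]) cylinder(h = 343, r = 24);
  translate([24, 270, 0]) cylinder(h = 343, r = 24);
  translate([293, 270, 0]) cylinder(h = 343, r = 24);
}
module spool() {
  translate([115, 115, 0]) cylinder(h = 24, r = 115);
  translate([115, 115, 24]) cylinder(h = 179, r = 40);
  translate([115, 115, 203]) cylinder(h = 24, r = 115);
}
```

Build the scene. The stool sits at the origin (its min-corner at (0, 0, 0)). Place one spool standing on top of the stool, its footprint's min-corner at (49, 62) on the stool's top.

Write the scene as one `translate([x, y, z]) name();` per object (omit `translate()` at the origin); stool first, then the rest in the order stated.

stool();
translate([49, 62, 380]) spool();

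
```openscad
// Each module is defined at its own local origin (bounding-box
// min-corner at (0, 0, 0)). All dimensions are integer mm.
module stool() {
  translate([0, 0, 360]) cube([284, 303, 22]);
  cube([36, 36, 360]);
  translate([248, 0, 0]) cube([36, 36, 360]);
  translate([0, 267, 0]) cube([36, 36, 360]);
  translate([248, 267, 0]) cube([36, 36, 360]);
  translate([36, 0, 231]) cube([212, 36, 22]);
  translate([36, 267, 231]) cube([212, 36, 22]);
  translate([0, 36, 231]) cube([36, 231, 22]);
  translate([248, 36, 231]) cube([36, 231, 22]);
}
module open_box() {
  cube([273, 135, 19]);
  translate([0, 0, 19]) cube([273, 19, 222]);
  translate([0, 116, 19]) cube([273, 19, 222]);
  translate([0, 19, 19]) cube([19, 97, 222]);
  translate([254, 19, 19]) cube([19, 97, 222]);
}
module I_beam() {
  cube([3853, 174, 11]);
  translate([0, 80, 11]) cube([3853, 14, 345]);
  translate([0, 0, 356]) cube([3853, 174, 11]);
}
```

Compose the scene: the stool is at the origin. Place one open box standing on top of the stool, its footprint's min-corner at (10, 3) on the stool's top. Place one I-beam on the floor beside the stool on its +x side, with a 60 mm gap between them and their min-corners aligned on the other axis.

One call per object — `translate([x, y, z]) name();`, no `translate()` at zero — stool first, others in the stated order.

stool();
translate([10, 3, 382]) open_box();
translate([344, 0, 0]) I_beam();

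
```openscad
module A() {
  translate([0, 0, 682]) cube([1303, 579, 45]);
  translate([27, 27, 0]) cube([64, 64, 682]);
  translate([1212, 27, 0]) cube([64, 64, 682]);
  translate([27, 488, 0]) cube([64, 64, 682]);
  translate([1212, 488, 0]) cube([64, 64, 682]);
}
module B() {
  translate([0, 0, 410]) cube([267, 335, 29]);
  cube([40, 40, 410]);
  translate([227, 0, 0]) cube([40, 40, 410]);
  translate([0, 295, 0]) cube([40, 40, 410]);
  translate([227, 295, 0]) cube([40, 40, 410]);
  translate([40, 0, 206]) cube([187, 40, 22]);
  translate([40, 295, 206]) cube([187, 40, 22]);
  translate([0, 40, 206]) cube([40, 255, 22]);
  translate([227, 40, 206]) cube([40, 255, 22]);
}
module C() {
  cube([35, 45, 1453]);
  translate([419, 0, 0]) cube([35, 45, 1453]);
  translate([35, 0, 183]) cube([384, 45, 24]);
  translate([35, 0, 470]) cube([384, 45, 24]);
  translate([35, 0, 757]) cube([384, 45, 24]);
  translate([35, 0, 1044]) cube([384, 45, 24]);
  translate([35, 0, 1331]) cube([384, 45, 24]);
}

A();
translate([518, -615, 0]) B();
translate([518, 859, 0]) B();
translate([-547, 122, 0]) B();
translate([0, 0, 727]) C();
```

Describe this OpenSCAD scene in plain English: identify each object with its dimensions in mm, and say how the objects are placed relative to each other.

A is a table: top 1303 mm (x) × 579 mm (y), 45 mm thick, upper face at z = 727 mm, on four 64×64 mm square legs, each inset 27 mm from the nearest pair of top edges, running from z = 0 to the bottom of the top.

B is a four-legged stool. The seat is 267×335 mm, 29 mm thick, top at z = 439 mm. It stands on four square legs, each 40×40 mm in cross-section, from z = 0 to the seat underside, each flush with a corner of the seat. Four stretchers, 40 mm wide and 22 mm tall, connect adjacent legs with their undersides at z = 206 mm, each running between the inner faces of the legs it joins and aligned with the legs' outer faces on the other axis.

C is a wooden ladder with two side rails of 35×45 mm section and 1453 mm height, set 454 mm apart overall. Between them run 5 rectangular rungs (45 mm deep, 24 mm thick), front faces flush with the rails' −y face. The bottom of the first rung is 183 mm above the floor and each subsequent rung is 287 mm higher than the one below.

Three stools sit around the table at the −y, +y, −x sides. The ladder is on top of the table.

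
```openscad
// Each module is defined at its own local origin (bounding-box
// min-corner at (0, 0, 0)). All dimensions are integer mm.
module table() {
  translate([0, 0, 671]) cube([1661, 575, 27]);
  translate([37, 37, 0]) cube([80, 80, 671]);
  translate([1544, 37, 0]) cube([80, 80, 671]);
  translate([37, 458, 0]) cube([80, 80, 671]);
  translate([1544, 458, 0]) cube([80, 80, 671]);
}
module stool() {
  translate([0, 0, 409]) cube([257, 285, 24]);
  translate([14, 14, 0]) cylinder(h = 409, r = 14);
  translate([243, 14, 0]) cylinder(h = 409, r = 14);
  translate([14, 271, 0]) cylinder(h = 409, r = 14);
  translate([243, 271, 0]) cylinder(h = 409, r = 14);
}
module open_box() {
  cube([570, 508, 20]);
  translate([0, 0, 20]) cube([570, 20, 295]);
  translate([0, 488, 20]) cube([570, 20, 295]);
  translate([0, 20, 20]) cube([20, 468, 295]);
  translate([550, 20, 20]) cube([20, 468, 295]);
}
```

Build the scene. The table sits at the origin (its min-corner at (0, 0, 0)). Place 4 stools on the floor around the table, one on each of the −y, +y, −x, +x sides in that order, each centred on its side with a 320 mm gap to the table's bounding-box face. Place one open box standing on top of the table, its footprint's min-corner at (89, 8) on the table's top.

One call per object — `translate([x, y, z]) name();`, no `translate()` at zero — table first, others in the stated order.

table();
translate([702, -605, 0]) stool();
translate([702, 895, 0]) stool();
translate([-577, 145, 0]) stool();
translate([1981, 145, 0]) stool();
translate([89, 8, 698]) open_box();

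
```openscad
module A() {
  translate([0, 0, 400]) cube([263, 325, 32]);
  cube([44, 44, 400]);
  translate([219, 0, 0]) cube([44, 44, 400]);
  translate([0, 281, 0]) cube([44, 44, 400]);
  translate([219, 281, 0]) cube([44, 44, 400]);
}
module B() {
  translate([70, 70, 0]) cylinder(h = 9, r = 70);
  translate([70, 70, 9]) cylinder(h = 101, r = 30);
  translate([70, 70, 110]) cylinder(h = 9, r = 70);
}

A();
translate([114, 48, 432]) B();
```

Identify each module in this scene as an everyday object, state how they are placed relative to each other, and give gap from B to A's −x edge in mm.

The spool's min-x is at 114; the stool's min-x is 0; gap = 114 mm.

A is a stool. B is a spool. The spool is on top of the stool. The gap from the spool to the stool's −x edge is 114 mm.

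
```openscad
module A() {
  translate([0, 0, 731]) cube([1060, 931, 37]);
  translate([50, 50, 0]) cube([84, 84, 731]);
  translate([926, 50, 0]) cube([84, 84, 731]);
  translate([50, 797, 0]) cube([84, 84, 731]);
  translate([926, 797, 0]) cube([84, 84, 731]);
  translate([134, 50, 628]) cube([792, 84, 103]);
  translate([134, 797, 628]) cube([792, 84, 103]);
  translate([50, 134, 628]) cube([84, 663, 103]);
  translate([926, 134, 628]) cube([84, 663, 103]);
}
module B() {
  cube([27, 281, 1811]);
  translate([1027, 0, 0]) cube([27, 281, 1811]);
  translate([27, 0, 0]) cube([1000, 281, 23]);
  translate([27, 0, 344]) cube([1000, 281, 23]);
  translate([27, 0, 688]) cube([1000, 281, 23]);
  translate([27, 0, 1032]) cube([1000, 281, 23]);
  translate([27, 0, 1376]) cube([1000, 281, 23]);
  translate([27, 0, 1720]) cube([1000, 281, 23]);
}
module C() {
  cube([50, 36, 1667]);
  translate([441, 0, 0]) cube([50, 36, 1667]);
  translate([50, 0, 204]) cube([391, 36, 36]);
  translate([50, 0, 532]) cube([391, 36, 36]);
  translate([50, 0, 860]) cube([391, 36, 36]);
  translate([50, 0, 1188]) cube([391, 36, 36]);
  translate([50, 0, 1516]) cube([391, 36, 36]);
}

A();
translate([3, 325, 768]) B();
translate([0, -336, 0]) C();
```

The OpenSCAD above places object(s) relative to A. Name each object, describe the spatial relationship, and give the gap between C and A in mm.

A is a table. B is a bookshelf. C is a ladder. The bookshelf is on top of the table, centred. The ladder is on the floor beside the table on its −y side. The gap between the ladder and the table is 300 mm.

The ladder's nearest face is 300 mm from the table's −y face.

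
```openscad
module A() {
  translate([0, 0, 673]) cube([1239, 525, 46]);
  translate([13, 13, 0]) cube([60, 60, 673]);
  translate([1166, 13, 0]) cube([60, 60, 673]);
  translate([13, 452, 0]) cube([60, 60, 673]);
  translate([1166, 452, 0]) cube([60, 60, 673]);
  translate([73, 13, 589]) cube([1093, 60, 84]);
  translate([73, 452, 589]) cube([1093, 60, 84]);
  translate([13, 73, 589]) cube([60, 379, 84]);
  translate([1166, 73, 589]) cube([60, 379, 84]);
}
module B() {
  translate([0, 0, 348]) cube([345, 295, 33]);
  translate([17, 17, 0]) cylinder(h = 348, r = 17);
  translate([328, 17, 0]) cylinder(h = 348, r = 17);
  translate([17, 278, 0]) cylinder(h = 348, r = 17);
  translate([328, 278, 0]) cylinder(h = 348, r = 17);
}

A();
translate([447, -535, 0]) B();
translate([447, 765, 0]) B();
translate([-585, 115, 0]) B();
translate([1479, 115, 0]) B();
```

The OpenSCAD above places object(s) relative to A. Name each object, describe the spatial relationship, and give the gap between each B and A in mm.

A is a table. B is a stool. Four stools sit around the table at the −y, +y, −x, +x sides. The gap between each stool and the table is 240 mm.

Each stool's nearest face is 240 mm from the table's bounding box.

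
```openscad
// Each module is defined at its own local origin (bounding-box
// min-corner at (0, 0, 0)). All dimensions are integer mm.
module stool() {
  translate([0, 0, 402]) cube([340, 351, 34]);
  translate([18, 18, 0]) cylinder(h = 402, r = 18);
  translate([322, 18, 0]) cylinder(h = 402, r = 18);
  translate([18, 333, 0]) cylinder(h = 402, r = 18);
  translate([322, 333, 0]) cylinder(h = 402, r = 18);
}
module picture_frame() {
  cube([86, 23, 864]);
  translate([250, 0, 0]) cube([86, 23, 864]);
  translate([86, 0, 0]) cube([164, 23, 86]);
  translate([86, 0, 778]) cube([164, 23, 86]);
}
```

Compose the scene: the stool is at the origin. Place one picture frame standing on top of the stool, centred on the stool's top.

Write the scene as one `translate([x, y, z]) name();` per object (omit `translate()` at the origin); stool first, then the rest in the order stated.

stool();
translate([2, 164, 436]) picture_frame();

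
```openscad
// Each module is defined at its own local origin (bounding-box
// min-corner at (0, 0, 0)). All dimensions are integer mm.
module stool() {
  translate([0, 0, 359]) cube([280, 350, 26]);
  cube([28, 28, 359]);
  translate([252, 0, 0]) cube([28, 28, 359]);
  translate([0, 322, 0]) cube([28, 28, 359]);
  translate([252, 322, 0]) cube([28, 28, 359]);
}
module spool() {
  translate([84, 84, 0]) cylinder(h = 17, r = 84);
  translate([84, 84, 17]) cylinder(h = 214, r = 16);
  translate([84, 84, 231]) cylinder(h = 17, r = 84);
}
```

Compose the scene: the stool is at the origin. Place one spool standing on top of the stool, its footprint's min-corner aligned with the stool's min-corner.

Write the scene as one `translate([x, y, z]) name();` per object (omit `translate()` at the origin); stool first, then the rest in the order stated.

stool();
translate([0, 0, 385]) spool();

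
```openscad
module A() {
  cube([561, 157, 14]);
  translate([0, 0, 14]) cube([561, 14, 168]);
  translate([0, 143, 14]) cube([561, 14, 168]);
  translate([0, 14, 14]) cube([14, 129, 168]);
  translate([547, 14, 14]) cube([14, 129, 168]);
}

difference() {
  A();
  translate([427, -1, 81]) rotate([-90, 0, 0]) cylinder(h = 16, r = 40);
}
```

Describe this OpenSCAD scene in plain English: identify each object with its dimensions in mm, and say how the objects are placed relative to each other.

A is an open storage box with external size 561×157×182 mm and wall thickness 14 mm (the base is also 14 mm thick). The base covers the whole footprint; the four walls stand on the base, with the y-facing walls full-width and the x-facing walls fitting between their inner faces.

The open box has a circular hole of radius 40 mm through its front wall, centred at (x = 427, z = 81).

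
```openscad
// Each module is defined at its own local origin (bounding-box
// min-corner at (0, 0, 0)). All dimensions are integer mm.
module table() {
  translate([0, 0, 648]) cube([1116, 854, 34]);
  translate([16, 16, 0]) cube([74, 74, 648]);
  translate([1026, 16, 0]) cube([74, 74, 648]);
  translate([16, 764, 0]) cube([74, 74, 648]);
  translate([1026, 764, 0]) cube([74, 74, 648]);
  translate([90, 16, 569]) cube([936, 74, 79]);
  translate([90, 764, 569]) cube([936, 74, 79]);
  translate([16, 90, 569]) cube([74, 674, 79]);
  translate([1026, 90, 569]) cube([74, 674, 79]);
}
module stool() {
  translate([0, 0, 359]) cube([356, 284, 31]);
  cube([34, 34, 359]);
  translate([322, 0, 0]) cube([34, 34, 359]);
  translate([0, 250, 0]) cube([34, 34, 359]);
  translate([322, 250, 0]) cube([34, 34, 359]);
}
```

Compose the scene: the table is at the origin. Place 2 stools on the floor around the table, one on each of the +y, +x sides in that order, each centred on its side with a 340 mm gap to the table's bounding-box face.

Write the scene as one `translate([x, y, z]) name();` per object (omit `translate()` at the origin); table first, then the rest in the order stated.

table();
translate([380, 1194, 0]) stool();
translate([1456, 285, 0]) stool();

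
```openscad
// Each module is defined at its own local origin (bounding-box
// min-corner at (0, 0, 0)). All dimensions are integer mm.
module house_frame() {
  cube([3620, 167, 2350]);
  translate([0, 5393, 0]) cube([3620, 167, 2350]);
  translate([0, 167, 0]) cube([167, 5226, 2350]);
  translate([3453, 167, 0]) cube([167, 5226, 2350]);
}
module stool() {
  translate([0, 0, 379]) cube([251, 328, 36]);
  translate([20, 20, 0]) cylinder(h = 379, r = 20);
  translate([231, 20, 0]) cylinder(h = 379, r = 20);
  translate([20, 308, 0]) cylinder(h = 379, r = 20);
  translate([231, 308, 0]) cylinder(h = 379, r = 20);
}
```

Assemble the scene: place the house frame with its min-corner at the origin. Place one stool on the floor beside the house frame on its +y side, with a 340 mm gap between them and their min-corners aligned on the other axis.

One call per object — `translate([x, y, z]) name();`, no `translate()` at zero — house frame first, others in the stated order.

house_frame();
translate([0, 5900, 0]) stool();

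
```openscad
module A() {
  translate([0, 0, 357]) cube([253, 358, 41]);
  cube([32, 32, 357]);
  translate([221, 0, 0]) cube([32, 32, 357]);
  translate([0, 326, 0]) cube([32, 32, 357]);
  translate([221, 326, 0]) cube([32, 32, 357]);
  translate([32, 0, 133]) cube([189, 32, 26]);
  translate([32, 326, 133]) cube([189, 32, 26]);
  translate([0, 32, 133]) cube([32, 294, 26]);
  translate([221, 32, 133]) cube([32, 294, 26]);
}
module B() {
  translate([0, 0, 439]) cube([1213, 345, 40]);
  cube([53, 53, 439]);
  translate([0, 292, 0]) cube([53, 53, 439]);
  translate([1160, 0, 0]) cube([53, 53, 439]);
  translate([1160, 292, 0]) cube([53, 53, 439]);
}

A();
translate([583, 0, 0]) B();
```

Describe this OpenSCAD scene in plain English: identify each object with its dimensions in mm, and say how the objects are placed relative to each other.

A is a simple wooden stool: a rectangular seat 253 mm (x) by 358 mm (y), 41 mm thick, top face at z = 398 mm, on four square legs, each 32×32 mm in cross-section. The legs rest on z = 0, each flush with a corner of the seat. Four stretchers, 32 mm wide and 26 mm tall, connect adjacent legs with their undersides at z = 133 mm, each running between the inner faces of the legs it joins and aligned with the legs' outer faces on the other axis.

B is a long wooden bench with a 1213 mm (x) × 345 mm (y) seat, 40 mm thick, its top surface 479 mm above the floor. Four 53 mm square legs at the seat corners, flush with the edges, run from z = 0 to the seat underside.

The bench is on the floor beside the stool on its +x side.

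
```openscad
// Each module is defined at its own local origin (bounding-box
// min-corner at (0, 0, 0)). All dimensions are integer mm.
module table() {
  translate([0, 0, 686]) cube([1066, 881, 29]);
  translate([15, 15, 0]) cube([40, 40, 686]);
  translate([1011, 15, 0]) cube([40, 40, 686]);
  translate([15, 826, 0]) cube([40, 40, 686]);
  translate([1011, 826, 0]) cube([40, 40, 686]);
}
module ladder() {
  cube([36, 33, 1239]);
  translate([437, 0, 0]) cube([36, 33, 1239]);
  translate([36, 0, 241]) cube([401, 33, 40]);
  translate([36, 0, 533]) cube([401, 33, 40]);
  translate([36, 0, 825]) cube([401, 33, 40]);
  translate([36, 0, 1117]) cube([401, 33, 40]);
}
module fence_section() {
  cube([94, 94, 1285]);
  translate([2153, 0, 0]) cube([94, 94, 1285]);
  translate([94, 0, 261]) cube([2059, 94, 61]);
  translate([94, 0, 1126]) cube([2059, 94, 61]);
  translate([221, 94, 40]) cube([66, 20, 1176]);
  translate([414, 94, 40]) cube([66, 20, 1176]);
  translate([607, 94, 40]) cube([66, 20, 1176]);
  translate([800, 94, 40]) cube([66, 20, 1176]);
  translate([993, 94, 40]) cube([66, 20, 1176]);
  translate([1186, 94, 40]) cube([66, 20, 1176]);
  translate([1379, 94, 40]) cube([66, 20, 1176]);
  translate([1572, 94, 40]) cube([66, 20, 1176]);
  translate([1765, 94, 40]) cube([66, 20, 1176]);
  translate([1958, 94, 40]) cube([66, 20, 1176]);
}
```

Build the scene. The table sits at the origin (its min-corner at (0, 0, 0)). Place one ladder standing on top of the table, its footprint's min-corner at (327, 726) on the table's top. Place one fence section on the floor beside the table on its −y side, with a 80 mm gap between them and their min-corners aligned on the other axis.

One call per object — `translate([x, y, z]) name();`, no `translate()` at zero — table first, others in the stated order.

table();
translate([327, 726, 715]) ladder();
translate([0, -194, 0]) fence_section();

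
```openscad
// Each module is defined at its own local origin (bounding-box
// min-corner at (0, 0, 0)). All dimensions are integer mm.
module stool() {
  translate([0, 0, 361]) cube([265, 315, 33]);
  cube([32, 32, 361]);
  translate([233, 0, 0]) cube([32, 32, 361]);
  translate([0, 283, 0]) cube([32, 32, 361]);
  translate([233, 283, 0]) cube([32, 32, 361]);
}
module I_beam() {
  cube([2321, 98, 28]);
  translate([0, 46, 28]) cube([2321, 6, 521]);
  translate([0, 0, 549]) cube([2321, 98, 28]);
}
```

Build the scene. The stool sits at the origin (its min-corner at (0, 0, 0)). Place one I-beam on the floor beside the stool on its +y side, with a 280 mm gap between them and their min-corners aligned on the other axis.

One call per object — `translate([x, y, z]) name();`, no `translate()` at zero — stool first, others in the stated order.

stool();
translate([0, 595, 0]) I_beam();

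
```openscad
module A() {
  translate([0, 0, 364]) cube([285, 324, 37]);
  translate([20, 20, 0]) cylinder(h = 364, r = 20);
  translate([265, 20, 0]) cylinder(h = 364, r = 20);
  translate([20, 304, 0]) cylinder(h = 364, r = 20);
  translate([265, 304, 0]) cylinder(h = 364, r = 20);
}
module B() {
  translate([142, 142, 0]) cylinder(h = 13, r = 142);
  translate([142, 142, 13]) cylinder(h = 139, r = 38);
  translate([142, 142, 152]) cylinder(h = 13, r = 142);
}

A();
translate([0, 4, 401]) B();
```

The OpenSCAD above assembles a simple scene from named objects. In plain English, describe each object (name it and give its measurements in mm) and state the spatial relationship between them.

A is a four-legged stool. The seat is a 285×324×37 mm slab whose top surface is at z = 401 mm; four round legs, each 40 mm in diameter, run from the floor (z = 0) to the underside of the seat, each leg's axis is inset half a diameter from the nearest pair of seat edges (so the leg's bounding box is flush with the corner).

B is a spool: two coaxial disc flanges of radius 142 mm and thickness 13 mm, joined by a core cylinder of radius 38 mm and height 139 mm. The lower flange rests on z = 0 and the three cylinders share a vertical axis.

The spool is on top of the stool.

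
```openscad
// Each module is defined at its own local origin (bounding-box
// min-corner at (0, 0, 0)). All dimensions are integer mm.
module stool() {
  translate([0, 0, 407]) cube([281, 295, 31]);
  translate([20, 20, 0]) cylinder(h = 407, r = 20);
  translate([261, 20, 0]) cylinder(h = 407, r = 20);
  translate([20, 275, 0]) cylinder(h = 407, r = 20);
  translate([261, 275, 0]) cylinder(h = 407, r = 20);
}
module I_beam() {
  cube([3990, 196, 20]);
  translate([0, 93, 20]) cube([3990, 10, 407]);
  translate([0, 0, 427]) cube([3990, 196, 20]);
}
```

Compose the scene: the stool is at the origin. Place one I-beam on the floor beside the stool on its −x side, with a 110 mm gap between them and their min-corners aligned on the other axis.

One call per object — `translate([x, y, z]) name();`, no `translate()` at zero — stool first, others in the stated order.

stool();
translate([-4100, 0, 0]) I_beam();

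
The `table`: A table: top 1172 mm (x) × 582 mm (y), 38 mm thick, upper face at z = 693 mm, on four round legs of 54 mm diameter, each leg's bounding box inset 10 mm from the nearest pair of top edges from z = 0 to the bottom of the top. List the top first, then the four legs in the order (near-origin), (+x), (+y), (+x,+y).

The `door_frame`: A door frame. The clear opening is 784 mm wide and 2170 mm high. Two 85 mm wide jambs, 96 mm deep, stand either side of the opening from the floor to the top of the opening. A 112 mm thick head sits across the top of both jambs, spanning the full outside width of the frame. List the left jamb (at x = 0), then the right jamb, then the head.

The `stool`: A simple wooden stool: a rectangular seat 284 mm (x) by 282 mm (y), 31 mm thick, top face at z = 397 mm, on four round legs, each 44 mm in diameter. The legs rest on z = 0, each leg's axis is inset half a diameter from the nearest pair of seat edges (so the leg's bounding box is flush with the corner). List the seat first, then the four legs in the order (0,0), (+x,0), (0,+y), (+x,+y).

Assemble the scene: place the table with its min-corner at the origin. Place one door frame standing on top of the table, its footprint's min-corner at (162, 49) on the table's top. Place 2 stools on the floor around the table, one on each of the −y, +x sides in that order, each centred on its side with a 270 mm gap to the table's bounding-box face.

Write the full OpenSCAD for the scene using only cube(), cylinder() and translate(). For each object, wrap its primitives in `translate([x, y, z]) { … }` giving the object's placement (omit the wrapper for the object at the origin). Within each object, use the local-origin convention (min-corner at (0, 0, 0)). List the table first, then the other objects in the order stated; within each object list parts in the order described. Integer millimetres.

translate([0, 0, 655]) cube([1172, 582, 38]);
translate([37, 37, 0]) cylinder(h = 655, r = 27);
translate([1135, 37, 0]) cylinder(h = 655, r = 27);
translate([37, 545, 0]) cylinder(h = 655, r = 27);
translate([1135, 545, 0]) cylinder(h = 655, r = 27);
translate([162, 49, 693]) {
  cube([85, 96, 2170]);
  translate([869, 0, 0]) cube([85, 96, 2170]);
  translate([0, 0, 2170]) cube([954, 96, 112]);
}
translate([444, -552, 0]) {
  translate([0, 0, 366]) cube([284, 282, 31]);
  translate([22, 22, 0]) cylinder(h = 366, r = 22);
  translate([262, 22, 0]) cylinder(h = 366, r = 22);
  translate([22, 260, 0]) cylinder(h = 366, r = 22);
  translate([262, 260, 0]) cylinder(h = 366, r = 22);
}
translate([1442, 150, 0]) {
  translate([0, 0, 366]) cube([284, 282, 31]);
  translate([22, 22, 0]) cylinder(h = 366, r = 22);
  translate([262, 22, 0]) cylinder(h = 366, r = 22);
  translate([22, 260, 0]) cylinder(h = 366, r = 22);
  translate([262, 260, 0]) cylinder(h = 366, r = 22);
}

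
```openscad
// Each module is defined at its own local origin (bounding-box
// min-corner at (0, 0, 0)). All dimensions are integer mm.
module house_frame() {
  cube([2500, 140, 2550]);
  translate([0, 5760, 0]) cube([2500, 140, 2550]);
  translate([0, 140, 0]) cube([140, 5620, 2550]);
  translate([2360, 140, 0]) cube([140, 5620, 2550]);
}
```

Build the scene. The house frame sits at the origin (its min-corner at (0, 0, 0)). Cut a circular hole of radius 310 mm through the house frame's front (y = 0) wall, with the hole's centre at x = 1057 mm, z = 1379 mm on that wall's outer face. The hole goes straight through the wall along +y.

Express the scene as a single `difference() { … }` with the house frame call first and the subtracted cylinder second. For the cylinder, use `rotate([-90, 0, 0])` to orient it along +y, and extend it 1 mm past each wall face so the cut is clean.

difference() {
  house_frame();
  translate([1057, -1, 1379]) rotate([-90, 0, 0]) cylinder(h = 142, r = 310);
}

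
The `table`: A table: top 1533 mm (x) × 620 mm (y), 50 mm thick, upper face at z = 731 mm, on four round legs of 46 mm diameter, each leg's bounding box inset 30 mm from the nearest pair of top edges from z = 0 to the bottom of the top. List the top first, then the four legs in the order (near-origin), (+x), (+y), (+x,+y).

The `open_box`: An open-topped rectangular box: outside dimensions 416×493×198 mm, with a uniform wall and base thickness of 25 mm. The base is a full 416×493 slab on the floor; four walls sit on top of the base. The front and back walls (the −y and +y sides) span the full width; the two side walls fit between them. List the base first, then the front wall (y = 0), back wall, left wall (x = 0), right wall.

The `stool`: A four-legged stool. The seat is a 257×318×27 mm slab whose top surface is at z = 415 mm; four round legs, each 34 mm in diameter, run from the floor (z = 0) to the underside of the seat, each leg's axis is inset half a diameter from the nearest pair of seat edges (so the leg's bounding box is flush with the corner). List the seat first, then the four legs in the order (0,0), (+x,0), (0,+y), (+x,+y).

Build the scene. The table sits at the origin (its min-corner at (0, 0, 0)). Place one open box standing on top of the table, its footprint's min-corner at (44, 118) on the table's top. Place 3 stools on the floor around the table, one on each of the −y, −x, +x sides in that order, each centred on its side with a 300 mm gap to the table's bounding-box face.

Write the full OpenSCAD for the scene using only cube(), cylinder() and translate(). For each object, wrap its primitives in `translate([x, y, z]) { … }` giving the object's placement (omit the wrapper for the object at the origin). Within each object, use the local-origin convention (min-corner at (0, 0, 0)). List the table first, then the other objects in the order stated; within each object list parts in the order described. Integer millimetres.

translate([0, 0, 681]) cube([1533, 620, 50]);
translate([53, 53, 0]) cylinder(h = 681, r = 23);
translate([1480, 53, 0]) cylinder(h = 681, r = 23);
translate([53, 567, 0]) cylinder(h = 681, r = 23);
translate([1480, 567, 0]) cylinder(h = 681, r = 23);
translate([44, 118, 731]) {
  cube([416, 493, 25]);
  translate([0, 0, 25]) cube([416, 25, 173]);
  translate([0, 468, 25]) cube([416, 25, 173]);
  translate([0, 25, 25]) cube([25, 443, 173]);
  translate([391, 25, 25]) cube([25, 443, 173]);
}
translate([638, -618, 0]) {
  translate([0, 0, 388]) cube([257, 318, 27]);
  translate([17, 17, 0]) cylinder(h = 388, r = 17);
  translate([240, 17, 0]) cylinder(h = 388, r = 17);
  translate([17, 301, 0]) cylinder(h = 388, r = 17);
  translate([240, 301, 0]) cylinder(h = 388, r = 17);
}
translate([-557, 151, 0]) {
  translate([0, 0, 388]) cube([257, 318, 27]);
  translate([17, 17, 0]) cylinder(h = 388, r = 17);
  translate([240, 17, 0]) cylinder(h = 388, r = 17);
  translate([17, 301, 0]) cylinder(h = 388, r = 17);
  translate([240, 301, 0]) cylinder(h = 388, r = 17);
}
translate([1833, 151, 0]) {
  translate([0, 0, 388]) cube([257, 318, 27]);
  translate([17, 17, 0]) cylinder(h = 388, r = 17);
  translate([240, 17, 0]) cylinder(h = 388, r = 17);
  translate([17, 301, 0]) cylinder(h = 388, r = 17);
  translate([240, 301, 0]) cylinder(h = 388, r = 17);
}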